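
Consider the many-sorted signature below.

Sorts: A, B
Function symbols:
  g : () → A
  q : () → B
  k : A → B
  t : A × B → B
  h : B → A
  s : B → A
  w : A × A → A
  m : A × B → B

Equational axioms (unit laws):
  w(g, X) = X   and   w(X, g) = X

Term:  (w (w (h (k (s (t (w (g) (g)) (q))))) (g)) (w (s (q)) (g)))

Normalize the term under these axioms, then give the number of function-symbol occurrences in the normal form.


1. (w (w (h (k (s (t (w (g) (g)) (q))))) (g)) (w (s (q)) (g)))  →  (w (h (k (s (t (w (g) (g)) (q))))) (w (s (q)) (g)))
2. (w (h (k (s (t (w (g) (g)) (q))))) (w (s (q)) (g)))  →  (w (h (k (s (t (g) (q))))) (w (s (q)) (g)))
3. (w (h (k (s (t (g) (q))))) (w (s (q)) (g)))  →  (w (h (k (s (t (g) (q))))) (s (q)))
normal form: (w (h (k (s (t (g) (q))))) (s (q)))

size = 9


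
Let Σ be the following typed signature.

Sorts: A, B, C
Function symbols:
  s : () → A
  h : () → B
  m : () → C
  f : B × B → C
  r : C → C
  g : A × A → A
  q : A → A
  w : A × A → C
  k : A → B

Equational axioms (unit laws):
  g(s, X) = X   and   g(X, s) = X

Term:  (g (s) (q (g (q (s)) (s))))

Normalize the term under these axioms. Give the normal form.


normal form = (q (q (s)))

1. (g (s) (q (g (q (s)) (s))))  →  (q (g (q (s)) (s)))
2. (q (g (q (s)) (s)))  →  (q (q (s)))


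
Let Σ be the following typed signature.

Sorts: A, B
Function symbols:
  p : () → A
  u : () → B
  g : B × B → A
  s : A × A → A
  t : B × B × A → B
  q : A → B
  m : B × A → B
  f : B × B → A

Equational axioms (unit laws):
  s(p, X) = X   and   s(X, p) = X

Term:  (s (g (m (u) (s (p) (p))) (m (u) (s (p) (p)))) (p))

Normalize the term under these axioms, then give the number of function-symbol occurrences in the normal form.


size = 7

1. (s (g (m (u) (s (p) (p))) (m (u) (s (p) (p)))) (p))  →  (g (m (u) (s (p) (p))) (m (u) (s (p) (p))))
2. (g (m (u) (s (p) (p))) (m (u) (s (p) (p))))  →  (g (m (u) (p)) (m (u) (s (p) (p))))
3. (g (m (u) (p)) (m (u) (s (p) (p))))  →  (g (m (u) (p)) (m (u) (p)))
normal form: (g (m (u) (p)) (m (u) (p)))


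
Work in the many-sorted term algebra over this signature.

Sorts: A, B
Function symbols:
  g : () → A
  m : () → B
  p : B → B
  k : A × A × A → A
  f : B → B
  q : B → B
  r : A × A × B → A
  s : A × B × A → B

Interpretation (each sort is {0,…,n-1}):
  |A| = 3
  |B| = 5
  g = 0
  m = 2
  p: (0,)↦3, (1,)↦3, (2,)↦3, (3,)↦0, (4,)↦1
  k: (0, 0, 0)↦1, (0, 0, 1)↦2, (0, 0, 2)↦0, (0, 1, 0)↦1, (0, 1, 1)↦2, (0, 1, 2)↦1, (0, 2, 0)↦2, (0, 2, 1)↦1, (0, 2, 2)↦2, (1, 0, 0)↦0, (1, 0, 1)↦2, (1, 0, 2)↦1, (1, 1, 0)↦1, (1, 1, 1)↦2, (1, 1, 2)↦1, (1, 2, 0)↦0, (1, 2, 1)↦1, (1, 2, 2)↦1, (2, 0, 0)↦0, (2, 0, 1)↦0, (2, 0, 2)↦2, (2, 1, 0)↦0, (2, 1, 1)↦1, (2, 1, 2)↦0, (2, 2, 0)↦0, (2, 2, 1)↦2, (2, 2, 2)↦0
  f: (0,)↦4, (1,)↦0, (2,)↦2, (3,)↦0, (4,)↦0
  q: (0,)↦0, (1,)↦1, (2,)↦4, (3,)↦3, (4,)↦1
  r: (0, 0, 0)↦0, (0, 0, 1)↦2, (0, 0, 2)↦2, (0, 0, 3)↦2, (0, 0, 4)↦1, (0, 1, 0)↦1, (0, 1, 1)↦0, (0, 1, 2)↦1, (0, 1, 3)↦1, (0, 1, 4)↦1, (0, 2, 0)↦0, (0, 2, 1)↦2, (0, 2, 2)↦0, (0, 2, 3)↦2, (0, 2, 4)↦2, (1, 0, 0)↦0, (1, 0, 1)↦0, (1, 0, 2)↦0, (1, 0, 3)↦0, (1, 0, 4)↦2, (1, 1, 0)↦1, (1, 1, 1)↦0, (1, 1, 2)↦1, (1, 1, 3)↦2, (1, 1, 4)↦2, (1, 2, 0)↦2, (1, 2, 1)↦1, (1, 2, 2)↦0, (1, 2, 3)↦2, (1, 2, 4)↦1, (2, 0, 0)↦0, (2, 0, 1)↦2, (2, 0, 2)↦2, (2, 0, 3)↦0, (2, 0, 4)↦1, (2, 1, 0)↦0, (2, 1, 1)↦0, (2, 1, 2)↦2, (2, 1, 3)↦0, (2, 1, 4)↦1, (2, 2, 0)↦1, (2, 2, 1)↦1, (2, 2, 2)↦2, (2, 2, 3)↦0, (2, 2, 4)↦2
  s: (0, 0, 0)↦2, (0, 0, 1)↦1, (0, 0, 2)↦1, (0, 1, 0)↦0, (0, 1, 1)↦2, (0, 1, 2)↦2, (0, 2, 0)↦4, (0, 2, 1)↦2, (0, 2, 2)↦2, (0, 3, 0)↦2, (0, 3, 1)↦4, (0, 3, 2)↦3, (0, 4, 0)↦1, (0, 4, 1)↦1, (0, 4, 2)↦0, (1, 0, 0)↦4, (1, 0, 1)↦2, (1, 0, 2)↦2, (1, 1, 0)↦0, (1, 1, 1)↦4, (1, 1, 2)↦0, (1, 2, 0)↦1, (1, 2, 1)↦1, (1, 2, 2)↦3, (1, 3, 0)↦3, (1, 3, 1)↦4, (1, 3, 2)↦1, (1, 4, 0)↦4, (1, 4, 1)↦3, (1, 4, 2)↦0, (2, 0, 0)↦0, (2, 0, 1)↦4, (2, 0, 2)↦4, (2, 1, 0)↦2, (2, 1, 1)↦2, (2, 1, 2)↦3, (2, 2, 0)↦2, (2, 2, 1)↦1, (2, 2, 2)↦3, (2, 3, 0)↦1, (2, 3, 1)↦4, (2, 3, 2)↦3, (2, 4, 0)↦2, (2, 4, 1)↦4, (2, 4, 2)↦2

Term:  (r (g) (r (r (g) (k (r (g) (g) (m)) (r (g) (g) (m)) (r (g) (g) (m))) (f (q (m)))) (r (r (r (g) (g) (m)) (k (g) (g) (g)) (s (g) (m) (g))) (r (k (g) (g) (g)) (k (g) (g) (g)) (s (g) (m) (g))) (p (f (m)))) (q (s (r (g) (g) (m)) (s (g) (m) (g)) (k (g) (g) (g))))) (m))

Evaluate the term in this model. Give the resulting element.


  g = 0
  g = 0
  g = 0
  g = 0
  m = 2
  (r (g) (g) (m)) = r(0, 0, 2) = 2
  g = 0
  g = 0
  m = 2
  (r (g) (g) (m)) = r(0, 0, 2) = 2
  g = 0
  g = 0
  m = 2
  (r (g) (g) (m)) = r(0, 0, 2) = 2
  (k (r (g) (g) (m)) (r (g) (g) (m)) (r (g) (g) (m))) = k(2, 2, 2) = 0
  m = 2
  (q (m)) = q(2,) = 4
  (f (q (m))) = f(4,) = 0
  (r (g) (k (r (g) (g) (m)) (r (g) (g) (m)) (r (g) (g) (m))) (f (q (m)))) = r(0, 0, 0) = 0
  g = 0
  g = 0
  m = 2
  (r (g) (g) (m)) = r(0, 0, 2) = 2
  g = 0
  g = 0
  g = 0
  (k (g) (g) (g)) = k(0, 0, 0) = 1
  g = 0
  m = 2
  g = 0
  (s (g) (m) (g)) = s(0, 2, 0) = 4
  (r (r (g) (g) (m)) (k (g) (g) (g)) (s (g) (m) (g))) = r(2, 1, 4) = 1
  g = 0
  g = 0
  g = 0
  (k (g) (g) (g)) = k(0, 0, 0) = 1
  g = 0
  g = 0
  g = 0
  (k (g) (g) (g)) = k(0, 0, 0) = 1
  g = 0
  m = 2
  g = 0
  (s (g) (m) (g)) = s(0, 2, 0) = 4
  (r (k (g) (g) (g)) (k (g) (g) (g)) (s (g) (m) (g))) = r(1, 1, 4) = 2
  m = 2
  (f (m)) = f(2,) = 2
  (p (f (m))) = p(2,) = 3
  (r (r (r (g) (g) (m)) (k (g) (g) (g)) (s (g) (m) (g))) (r (k (g) (g) (g)) (k (g) (g) (g)) (s (g) (m) (g))) (p (f (m)))) = r(1, 2, 3) = 2
  g = 0
  g = 0
  m = 2
  (r (g) (g) (m)) = r(0, 0, 2) = 2
  g = 0
  m = 2
  g = 0
  (s (g) (m) (g)) = s(0, 2, 0) = 4
  g = 0
  g = 0
  g = 0
  (k (g) (g) (g)) = k(0, 0, 0) = 1
  (s (r (g) (g) (m)) (s (g) (m) (g)) (k (g) (g) (g))) = s(2, 4, 1) = 4
  (q (s (r (g) (g) (m)) (s (g) (m) (g)) (k (g) (g) (g)))) = q(4,) = 1
  (r (r (g) (k (r (g) (g) (m)) (r (g) (g) (m)) (r (g) (g) (m))) (f (q (m)))) (r (r (r (g) (g) (m)) (k (g) (g) (g)) (s (g) (m) (g))) (r (k (g) (g) (g)) (k (g) (g) (g)) (s (g) (m) (g))) (p (f (m)))) (q (s (r (g) (g) (m)) (s (g) (m) (g)) (k (g) (g) (g))))) = r(0, 2, 1) = 2
  m = 2
  (r (g) (r (r (g) (k (r (g) (g) (m)) (r (g) (g) (m)) (r (g) (g) (m))) (f (q (m)))) (r (r (r (g) (g) (m)) (k (g) (g) (g)) (s (g) (m) (g))) (r (k (g) (g) (g)) (k (g) (g) (g)) (s (g) (m) (g))) (p (f (m)))) (q (s (r (g) (g) (m)) (s (g) (m) (g)) (k (g) (g) (g))))) (m)) = r(0, 2, 2) = 0

value = 0


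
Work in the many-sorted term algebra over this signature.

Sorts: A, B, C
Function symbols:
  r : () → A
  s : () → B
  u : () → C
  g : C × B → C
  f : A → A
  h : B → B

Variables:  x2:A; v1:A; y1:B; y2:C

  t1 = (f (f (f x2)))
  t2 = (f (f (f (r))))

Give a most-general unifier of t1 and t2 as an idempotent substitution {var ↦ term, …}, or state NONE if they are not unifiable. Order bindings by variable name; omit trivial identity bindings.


{x2 ↦ (r)}


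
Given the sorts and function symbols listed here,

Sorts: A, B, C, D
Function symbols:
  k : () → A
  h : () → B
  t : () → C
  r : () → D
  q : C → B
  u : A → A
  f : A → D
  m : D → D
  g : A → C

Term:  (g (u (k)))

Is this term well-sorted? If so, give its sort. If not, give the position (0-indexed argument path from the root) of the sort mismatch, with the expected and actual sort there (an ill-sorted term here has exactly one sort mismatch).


    (k) : A
  (u (k)) : A
(g (u (k))) : C

well-sorted; sort = C


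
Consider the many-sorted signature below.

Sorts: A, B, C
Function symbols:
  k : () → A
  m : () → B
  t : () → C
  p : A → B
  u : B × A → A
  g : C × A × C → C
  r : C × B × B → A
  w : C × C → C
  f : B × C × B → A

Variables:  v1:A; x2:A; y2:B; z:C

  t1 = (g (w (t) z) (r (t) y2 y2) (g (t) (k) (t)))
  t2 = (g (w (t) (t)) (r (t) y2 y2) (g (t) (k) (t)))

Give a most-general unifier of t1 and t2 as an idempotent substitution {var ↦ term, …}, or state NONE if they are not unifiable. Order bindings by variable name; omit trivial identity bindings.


{z ↦ (t)}


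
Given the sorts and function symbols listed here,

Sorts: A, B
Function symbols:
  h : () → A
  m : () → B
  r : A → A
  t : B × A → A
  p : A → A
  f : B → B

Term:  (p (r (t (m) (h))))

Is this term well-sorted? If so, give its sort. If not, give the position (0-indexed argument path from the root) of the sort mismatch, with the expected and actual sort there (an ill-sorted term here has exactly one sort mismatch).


well-sorted; sort = A

      (m) : B
      (h) : A
    (t (m) (h)) : A
  (r (t (m) (h))) : A
(p (r (t (m) (h)))) : A


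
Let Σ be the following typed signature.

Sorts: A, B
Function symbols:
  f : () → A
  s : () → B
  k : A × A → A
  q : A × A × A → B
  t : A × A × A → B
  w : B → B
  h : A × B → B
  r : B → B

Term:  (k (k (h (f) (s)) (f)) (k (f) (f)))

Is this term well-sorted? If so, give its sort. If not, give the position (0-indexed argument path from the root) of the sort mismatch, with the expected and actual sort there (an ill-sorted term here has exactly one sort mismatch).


ill-sorted at position [0, 0]: expected A, got B

      (f) : A
      (s) : B
    (h (f) (s)) : B
    (f) : A
  (k (h (f) (s)) (f)) : ✗ arg 0 at [0, 0] has sort B, expected A
    (f) : A
    (f) : A
  (k (f) (f)) : A


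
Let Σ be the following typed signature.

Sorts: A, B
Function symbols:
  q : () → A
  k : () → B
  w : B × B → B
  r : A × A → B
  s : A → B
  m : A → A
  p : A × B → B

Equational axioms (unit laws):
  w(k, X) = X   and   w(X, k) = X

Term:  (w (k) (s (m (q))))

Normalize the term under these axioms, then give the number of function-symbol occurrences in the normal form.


size = 3

1. (w (k) (s (m (q))))  →  (s (m (q)))
normal form: (s (m (q)))


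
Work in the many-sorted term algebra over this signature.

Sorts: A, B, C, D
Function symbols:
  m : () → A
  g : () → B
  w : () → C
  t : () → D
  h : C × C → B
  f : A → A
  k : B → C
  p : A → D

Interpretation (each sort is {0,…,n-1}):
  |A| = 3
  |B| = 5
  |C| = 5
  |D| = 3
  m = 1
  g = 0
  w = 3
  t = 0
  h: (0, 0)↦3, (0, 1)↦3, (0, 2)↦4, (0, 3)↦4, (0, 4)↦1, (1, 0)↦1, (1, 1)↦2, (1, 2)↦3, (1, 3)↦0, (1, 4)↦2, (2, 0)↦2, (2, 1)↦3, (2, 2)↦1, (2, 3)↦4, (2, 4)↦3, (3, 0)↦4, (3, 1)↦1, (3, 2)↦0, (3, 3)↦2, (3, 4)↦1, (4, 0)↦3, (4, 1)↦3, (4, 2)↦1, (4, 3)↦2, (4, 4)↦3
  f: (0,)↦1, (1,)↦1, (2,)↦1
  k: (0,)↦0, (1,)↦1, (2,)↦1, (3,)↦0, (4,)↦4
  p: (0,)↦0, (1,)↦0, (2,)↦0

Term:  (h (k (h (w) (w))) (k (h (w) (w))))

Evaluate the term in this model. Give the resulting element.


value = 2

  w = 3
  w = 3
  (h (w) (w)) = h(3, 3) = 2
  (k (h (w) (w))) = k(2,) = 1
  w = 3
  w = 3
  (h (w) (w)) = h(3, 3) = 2
  (k (h (w) (w))) = k(2,) = 1
  (h (k (h (w) (w))) (k (h (w) (w)))) = h(1, 1) = 2


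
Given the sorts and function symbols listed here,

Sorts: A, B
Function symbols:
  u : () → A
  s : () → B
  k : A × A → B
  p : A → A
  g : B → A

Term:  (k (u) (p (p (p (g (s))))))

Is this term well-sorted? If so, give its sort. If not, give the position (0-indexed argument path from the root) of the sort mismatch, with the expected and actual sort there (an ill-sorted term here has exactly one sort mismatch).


  (u) : A
          (s) : B
        (g (s)) : A
      (p (g (s))) : A
    (p (p (g (s)))) : A
  (p (p (p (g (s))))) : A
(k (u) (p (p (p (g (s)))))) : B

well-sorted; sort = B


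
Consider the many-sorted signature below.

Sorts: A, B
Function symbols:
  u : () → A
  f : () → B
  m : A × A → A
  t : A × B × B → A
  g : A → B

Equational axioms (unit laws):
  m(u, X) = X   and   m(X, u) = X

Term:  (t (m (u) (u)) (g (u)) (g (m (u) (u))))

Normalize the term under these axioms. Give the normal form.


normal form = (t (u) (g (u)) (g (u)))

1. (t (m (u) (u)) (g (u)) (g (m (u) (u))))  →  (t (u) (g (u)) (g (m (u) (u))))
2. (t (u) (g (u)) (g (m (u) (u))))  →  (t (u) (g (u)) (g (u)))


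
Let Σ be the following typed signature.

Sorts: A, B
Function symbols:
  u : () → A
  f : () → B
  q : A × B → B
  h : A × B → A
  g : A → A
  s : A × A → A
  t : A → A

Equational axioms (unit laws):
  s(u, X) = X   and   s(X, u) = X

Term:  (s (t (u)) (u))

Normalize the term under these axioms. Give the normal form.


normal form = (t (u))

1. (s (t (u)) (u))  →  (t (u))


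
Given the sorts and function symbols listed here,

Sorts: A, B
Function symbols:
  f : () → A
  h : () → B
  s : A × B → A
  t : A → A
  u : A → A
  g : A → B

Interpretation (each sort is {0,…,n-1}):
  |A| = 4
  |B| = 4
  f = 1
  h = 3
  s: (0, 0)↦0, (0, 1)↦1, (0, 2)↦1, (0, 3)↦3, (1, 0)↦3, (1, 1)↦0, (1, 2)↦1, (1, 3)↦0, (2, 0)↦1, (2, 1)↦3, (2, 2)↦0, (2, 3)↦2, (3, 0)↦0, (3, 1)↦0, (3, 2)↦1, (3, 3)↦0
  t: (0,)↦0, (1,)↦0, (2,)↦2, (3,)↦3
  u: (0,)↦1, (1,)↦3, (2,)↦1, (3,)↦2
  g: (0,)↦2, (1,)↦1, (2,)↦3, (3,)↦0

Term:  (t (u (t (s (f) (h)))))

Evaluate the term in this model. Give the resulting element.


  f = 1
  h = 3
  (s (f) (h)) = s(1, 3) = 0
  (t (s (f) (h))) = t(0,) = 0
  (u (t (s (f) (h)))) = u(0,) = 1
  (t (u (t (s (f) (h))))) = t(1,) = 0

value = 0


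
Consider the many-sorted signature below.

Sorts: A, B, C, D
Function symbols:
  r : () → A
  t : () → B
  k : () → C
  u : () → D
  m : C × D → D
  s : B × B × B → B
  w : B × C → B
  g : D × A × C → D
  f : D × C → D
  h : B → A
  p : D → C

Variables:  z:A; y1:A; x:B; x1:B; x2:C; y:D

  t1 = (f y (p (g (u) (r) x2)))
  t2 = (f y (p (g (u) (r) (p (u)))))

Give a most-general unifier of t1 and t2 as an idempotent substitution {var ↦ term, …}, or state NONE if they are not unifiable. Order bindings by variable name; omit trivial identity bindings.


{x2 ↦ (p (u))}


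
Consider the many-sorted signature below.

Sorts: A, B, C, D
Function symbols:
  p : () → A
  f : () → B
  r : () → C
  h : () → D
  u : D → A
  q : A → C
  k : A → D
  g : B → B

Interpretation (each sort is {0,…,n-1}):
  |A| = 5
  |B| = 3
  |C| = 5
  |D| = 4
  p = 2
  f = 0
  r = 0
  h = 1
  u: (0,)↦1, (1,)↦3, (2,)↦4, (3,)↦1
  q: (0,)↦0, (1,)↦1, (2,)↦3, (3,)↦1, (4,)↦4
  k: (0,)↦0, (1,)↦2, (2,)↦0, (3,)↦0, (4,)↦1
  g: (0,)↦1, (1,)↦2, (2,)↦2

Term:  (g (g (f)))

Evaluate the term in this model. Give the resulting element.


value = 2

  f = 0
  (g (f)) = g(0,) = 1
  (g (g (f))) = g(1,) = 2


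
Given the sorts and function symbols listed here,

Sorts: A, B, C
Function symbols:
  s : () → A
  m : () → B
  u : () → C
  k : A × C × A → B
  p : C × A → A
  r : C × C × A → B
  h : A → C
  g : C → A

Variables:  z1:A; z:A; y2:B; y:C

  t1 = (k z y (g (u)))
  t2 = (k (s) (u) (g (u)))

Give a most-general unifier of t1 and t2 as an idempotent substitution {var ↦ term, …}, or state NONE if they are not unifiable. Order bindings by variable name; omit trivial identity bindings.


{y ↦ (u), z ↦ (s)}


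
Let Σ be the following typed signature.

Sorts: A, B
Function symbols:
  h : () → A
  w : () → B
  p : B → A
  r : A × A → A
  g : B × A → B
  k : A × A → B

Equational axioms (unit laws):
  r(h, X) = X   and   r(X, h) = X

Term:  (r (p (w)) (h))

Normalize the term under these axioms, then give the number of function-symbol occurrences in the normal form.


size = 2

1. (r (p (w)) (h))  →  (p (w))
normal form: (p (w))


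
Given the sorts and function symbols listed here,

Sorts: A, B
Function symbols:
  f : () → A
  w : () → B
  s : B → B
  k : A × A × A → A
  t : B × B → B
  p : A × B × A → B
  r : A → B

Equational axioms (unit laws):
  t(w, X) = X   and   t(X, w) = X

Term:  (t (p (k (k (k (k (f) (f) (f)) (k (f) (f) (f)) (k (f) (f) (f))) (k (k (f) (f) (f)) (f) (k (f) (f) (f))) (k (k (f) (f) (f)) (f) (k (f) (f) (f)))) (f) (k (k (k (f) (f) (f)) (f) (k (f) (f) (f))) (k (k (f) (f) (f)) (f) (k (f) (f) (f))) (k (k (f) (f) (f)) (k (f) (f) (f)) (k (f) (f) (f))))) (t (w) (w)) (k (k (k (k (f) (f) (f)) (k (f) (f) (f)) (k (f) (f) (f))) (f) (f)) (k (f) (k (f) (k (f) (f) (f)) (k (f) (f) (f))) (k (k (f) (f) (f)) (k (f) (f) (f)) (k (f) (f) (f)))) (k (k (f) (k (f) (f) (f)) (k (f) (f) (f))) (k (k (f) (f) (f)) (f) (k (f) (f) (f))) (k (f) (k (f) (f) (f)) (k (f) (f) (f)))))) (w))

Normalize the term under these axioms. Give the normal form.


1. (t (p (k (k (k (k (f) (f) (f)) (k (f) (f) (f)) (k (f) (f) (f))) (k (k (f) (f) (f)) (f) (k (f) (f) (f))) (k (k (f) (f) (f)) (f) (k (f) (f) (f)))) (f) (k (k (k (f) (f) (f)) (f) (k (f) (f) (f))) (k (k (f) (f) (f)) (f) (k (f) (f) (f))) (k (k (f) (f) (f)) (k (f) (f) (f)) (k (f) (f) (f))))) (t (w) (w)) (k (k (k (k (f) (f) (f)) (k (f) (f) (f)) (k (f) (f) (f))) (f) (f)) (k (f) (k (f) (k (f) (f) (f)) (k (f) (f) (f))) (k (k (f) (f) (f)) (k (f) (f) (f)) (k (f) (f) (f)))) (k (k (f) (k (f) (f) (f)) (k (f) (f) (f))) (k (k (f) (f) (f)) (f) (k (f) (f) (f))) (k (f) (k (f) (f) (f)) (k (f) (f) (f)))))) (w))  →  (p (k (k (k (k (f) (f) (f)) (k (f) (f) (f)) (k (f) (f) (f))) (k (k (f) (f) (f)) (f) (k (f) (f) (f))) (k (k (f) (f) (f)) (f) (k (f) (f) (f)))) (f) (k (k (k (f) (f) (f)) (f) (k (f) (f) (f))) (k (k (f) (f) (f)) (f) (k (f) (f) (f))) (k (k (f) (f) (f)) (k (f) (f) (f)) (k (f) (f) (f))))) (t (w) (w)) (k (k (k (k (f) (f) (f)) (k (f) (f) (f)) (k (f) (f) (f))) (f) (f)) (k (f) (k (f) (k (f) (f) (f)) (k (f) (f) (f))) (k (k (f) (f) (f)) (k (f) (f) (f)) (k (f) (f) (f)))) (k (k (f) (k (f) (f) (f)) (k (f) (f) (f))) (k (k (f) (f) (f)) (f) (k (f) (f) (f))) (k (f) (k (f) (f) (f)) (k (f) (f) (f))))))
2. (p (k (k (k (k (f) (f) (f)) (k (f) (f) (f)) (k (f) (f) (f))) (k (k (f) (f) (f)) (f) (k (f) (f) (f))) (k (k (f) (f) (f)) (f) (k (f) (f) (f)))) (f) (k (k (k (f) (f) (f)) (f) (k (f) (f) (f))) (k (k (f) (f) (f)) (f) (k (f) (f) (f))) (k (k (f) (f) (f)) (k (f) (f) (f)) (k (f) (f) (f))))) (t (w) (w)) (k (k (k (k (f) (f) (f)) (k (f) (f) (f)) (k (f) (f) (f))) (f) (f)) (k (f) (k (f) (k (f) (f) (f)) (k (f) (f) (f))) (k (k (f) (f) (f)) (k (f) (f) (f)) (k (f) (f) (f)))) (k (k (f) (k (f) (f) (f)) (k (f) (f) (f))) (k (k (f) (f) (f)) (f) (k (f) (f) (f))) (k (f) (k (f) (f) (f)) (k (f) (f) (f))))))  →  (p (k (k (k (k (f) (f) (f)) (k (f) (f) (f)) (k (f) (f) (f))) (k (k (f) (f) (f)) (f) (k (f) (f) (f))) (k (k (f) (f) (f)) (f) (k (f) (f) (f)))) (f) (k (k (k (f) (f) (f)) (f) (k (f) (f) (f))) (k (k (f) (f) (f)) (f) (k (f) (f) (f))) (k (k (f) (f) (f)) (k (f) (f) (f)) (k (f) (f) (f))))) (w) (k (k (k (k (f) (f) (f)) (k (f) (f) (f)) (k (f) (f) (f))) (f) (f)) (k (f) (k (f) (k (f) (f) (f)) (k (f) (f) (f))) (k (k (f) (f) (f)) (k (f) (f) (f)) (k (f) (f) (f)))) (k (k (f) (k (f) (f) (f)) (k (f) (f) (f))) (k (k (f) (f) (f)) (f) (k (f) (f) (f))) (k (f) (k (f) (f) (f)) (k (f) (f) (f))))))

normal form = (p (k (k (k (k (f) (f) (f)) (k (f) (f) (f)) (k (f) (f) (f))) (k (k (f) (f) (f)) (f) (k (f) (f) (f))) (k (k (f) (f) (f)) (f) (k (f) (f) (f)))) (f) (k (k (k (f) (f) (f)) (f) (k (f) (f) (f))) (k (k (f) (f) (f)) (f) (k (f) (f) (f))) (k (k (f) (f) (f)) (k (f) (f) (f)) (k (f) (f) (f))))) (w) (k (k (k (k (f) (f) (f)) (k (f) (f) (f)) (k (f) (f) (f))) (f) (f)) (k (f) (k (f) (k (f) (f) (f)) (k (f) (f) (f))) (k (k (f) (f) (f)) (k (f) (f) (f)) (k (f) (f) (f)))) (k (k (f) (k (f) (f) (f)) (k (f) (f) (f))) (k (k (f) (f) (f)) (f) (k (f) (f) (f))) (k (f) (k (f) (f) (f)) (k (f) (f) (f))))))


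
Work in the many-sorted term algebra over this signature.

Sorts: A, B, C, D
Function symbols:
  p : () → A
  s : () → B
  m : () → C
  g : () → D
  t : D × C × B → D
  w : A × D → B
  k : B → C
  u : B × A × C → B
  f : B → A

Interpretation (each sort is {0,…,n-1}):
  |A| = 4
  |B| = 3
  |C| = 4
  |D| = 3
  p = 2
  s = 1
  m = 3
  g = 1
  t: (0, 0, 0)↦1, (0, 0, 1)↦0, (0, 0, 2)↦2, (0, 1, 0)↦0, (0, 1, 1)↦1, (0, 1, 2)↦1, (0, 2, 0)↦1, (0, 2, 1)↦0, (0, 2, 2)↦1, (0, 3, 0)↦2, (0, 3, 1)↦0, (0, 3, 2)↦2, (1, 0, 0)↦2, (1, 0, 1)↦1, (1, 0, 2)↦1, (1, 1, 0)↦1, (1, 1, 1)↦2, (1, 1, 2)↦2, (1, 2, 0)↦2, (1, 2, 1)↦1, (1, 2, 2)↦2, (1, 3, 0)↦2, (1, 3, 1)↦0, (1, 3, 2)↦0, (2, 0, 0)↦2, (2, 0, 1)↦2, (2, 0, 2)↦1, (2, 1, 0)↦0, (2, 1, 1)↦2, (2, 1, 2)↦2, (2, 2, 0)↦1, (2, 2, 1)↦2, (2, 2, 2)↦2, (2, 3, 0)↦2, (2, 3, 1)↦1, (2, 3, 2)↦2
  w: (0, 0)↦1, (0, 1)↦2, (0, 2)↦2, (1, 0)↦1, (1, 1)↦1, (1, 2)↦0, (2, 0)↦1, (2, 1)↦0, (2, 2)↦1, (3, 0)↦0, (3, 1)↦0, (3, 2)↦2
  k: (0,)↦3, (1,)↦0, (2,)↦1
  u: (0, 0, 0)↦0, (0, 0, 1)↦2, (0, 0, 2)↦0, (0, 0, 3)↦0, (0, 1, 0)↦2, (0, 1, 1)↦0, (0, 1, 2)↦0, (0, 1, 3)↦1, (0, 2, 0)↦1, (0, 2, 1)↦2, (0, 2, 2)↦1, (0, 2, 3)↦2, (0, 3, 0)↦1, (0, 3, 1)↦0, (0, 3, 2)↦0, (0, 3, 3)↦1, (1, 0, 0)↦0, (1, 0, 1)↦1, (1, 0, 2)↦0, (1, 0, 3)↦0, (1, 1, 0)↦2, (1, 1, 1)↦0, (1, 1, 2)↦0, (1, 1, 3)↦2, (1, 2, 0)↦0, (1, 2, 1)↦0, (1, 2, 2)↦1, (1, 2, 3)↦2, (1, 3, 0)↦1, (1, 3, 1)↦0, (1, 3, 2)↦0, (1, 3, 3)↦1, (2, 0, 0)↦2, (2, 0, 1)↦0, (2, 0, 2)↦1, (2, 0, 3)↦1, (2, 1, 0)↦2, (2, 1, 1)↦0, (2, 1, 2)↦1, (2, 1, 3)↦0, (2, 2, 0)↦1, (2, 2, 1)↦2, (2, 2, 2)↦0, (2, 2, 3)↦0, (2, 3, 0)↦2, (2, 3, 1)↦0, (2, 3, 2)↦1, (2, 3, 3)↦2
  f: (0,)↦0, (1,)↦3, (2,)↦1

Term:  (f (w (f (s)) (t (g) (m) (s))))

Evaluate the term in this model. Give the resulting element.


  s = 1
  (f (s)) = f(1,) = 3
  g = 1
  m = 3
  s = 1
  (t (g) (m) (s)) = t(1, 3, 1) = 0
  (w (f (s)) (t (g) (m) (s))) = w(3, 0) = 0
  (f (w (f (s)) (t (g) (m) (s)))) = f(0,) = 0

value = 0


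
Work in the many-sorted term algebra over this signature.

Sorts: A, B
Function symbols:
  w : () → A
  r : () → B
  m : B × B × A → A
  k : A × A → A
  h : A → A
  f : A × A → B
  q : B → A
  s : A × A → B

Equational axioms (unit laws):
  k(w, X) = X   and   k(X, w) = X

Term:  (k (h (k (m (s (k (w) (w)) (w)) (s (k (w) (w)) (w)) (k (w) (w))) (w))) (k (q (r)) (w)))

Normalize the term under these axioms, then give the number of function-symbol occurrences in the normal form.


size = 12

1. (k (h (k (m (s (k (w) (w)) (w)) (s (k (w) (w)) (w)) (k (w) (w))) (w))) (k (q (r)) (w)))  →  (k (h (m (s (k (w) (w)) (w)) (s (k (w) (w)) (w)) (k (w) (w)))) (k (q (r)) (w)))
2. (k (h (m (s (k (w) (w)) (w)) (s (k (w) (w)) (w)) (k (w) (w)))) (k (q (r)) (w)))  →  (k (h (m (s (w) (w)) (s (k (w) (w)) (w)) (k (w) (w)))) (k (q (r)) (w)))
3. (k (h (m (s (w) (w)) (s (k (w) (w)) (w)) (k (w) (w)))) (k (q (r)) (w)))  →  (k (h (m (s (w) (w)) (s (w) (w)) (k (w) (w)))) (k (q (r)) (w)))
4. (k (h (m (s (w) (w)) (s (w) (w)) (k (w) (w)))) (k (q (r)) (w)))  →  (k (h (m (s (w) (w)) (s (w) (w)) (w))) (k (q (r)) (w)))
5. (k (h (m (s (w) (w)) (s (w) (w)) (w))) (k (q (r)) (w)))  →  (k (h (m (s (w) (w)) (s (w) (w)) (w))) (q (r)))
normal form: (k (h (m (s (w) (w)) (s (w) (w)) (w))) (q (r)))


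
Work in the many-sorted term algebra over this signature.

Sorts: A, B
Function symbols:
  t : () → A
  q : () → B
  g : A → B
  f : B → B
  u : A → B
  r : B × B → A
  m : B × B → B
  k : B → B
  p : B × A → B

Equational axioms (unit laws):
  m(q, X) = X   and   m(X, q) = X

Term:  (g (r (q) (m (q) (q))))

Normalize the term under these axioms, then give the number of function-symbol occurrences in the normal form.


size = 4

1. (g (r (q) (m (q) (q))))  →  (g (r (q) (q)))
normal form: (g (r (q) (q)))


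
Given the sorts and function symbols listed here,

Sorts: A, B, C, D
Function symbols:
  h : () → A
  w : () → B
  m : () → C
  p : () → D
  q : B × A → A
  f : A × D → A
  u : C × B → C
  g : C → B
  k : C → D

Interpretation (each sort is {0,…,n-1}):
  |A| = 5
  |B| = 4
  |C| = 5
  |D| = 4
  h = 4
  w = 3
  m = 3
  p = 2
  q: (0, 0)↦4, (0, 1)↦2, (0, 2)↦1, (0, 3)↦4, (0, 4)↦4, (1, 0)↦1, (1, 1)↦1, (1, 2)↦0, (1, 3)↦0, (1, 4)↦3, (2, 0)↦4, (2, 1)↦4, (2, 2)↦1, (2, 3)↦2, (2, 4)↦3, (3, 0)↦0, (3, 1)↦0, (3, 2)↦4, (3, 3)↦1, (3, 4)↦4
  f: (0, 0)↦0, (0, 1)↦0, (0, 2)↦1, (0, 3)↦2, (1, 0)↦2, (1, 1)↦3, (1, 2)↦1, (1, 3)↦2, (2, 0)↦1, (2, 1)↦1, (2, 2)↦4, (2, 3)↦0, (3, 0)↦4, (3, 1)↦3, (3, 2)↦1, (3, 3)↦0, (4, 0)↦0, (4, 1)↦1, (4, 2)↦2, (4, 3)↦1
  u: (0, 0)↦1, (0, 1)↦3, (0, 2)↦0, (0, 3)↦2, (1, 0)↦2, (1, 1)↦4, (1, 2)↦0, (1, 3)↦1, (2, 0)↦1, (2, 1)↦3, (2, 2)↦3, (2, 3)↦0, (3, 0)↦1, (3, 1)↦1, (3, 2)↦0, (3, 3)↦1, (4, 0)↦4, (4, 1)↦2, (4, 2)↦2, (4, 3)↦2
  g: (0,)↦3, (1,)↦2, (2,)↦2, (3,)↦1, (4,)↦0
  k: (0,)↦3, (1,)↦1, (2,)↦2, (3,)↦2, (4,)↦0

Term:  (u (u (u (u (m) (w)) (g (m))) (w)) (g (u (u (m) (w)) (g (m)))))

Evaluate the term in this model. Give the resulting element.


  m = 3
  w = 3
  (u (m) (w)) = u(3, 3) = 1
  m = 3
  (g (m)) = g(3,) = 1
  (u (u (m) (w)) (g (m))) = u(1, 1) = 4
  w = 3
  (u (u (u (m) (w)) (g (m))) (w)) = u(4, 3) = 2
  m = 3
  w = 3
  (u (m) (w)) = u(3, 3) = 1
  m = 3
  (g (m)) = g(3,) = 1
  (u (u (m) (w)) (g (m))) = u(1, 1) = 4
  (g (u (u (m) (w)) (g (m)))) = g(4,) = 0
  (u (u (u (u (m) (w)) (g (m))) (w)) (g (u (u (m) (w)) (g (m))))) = u(2, 0) = 1

value = 1


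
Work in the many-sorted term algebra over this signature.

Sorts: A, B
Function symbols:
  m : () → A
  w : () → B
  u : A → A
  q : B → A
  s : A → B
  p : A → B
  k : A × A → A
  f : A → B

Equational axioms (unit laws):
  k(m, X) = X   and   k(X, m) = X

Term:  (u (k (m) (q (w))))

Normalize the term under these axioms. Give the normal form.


normal form = (u (q (w)))

1. (u (k (m) (q (w))))  →  (u (q (w)))


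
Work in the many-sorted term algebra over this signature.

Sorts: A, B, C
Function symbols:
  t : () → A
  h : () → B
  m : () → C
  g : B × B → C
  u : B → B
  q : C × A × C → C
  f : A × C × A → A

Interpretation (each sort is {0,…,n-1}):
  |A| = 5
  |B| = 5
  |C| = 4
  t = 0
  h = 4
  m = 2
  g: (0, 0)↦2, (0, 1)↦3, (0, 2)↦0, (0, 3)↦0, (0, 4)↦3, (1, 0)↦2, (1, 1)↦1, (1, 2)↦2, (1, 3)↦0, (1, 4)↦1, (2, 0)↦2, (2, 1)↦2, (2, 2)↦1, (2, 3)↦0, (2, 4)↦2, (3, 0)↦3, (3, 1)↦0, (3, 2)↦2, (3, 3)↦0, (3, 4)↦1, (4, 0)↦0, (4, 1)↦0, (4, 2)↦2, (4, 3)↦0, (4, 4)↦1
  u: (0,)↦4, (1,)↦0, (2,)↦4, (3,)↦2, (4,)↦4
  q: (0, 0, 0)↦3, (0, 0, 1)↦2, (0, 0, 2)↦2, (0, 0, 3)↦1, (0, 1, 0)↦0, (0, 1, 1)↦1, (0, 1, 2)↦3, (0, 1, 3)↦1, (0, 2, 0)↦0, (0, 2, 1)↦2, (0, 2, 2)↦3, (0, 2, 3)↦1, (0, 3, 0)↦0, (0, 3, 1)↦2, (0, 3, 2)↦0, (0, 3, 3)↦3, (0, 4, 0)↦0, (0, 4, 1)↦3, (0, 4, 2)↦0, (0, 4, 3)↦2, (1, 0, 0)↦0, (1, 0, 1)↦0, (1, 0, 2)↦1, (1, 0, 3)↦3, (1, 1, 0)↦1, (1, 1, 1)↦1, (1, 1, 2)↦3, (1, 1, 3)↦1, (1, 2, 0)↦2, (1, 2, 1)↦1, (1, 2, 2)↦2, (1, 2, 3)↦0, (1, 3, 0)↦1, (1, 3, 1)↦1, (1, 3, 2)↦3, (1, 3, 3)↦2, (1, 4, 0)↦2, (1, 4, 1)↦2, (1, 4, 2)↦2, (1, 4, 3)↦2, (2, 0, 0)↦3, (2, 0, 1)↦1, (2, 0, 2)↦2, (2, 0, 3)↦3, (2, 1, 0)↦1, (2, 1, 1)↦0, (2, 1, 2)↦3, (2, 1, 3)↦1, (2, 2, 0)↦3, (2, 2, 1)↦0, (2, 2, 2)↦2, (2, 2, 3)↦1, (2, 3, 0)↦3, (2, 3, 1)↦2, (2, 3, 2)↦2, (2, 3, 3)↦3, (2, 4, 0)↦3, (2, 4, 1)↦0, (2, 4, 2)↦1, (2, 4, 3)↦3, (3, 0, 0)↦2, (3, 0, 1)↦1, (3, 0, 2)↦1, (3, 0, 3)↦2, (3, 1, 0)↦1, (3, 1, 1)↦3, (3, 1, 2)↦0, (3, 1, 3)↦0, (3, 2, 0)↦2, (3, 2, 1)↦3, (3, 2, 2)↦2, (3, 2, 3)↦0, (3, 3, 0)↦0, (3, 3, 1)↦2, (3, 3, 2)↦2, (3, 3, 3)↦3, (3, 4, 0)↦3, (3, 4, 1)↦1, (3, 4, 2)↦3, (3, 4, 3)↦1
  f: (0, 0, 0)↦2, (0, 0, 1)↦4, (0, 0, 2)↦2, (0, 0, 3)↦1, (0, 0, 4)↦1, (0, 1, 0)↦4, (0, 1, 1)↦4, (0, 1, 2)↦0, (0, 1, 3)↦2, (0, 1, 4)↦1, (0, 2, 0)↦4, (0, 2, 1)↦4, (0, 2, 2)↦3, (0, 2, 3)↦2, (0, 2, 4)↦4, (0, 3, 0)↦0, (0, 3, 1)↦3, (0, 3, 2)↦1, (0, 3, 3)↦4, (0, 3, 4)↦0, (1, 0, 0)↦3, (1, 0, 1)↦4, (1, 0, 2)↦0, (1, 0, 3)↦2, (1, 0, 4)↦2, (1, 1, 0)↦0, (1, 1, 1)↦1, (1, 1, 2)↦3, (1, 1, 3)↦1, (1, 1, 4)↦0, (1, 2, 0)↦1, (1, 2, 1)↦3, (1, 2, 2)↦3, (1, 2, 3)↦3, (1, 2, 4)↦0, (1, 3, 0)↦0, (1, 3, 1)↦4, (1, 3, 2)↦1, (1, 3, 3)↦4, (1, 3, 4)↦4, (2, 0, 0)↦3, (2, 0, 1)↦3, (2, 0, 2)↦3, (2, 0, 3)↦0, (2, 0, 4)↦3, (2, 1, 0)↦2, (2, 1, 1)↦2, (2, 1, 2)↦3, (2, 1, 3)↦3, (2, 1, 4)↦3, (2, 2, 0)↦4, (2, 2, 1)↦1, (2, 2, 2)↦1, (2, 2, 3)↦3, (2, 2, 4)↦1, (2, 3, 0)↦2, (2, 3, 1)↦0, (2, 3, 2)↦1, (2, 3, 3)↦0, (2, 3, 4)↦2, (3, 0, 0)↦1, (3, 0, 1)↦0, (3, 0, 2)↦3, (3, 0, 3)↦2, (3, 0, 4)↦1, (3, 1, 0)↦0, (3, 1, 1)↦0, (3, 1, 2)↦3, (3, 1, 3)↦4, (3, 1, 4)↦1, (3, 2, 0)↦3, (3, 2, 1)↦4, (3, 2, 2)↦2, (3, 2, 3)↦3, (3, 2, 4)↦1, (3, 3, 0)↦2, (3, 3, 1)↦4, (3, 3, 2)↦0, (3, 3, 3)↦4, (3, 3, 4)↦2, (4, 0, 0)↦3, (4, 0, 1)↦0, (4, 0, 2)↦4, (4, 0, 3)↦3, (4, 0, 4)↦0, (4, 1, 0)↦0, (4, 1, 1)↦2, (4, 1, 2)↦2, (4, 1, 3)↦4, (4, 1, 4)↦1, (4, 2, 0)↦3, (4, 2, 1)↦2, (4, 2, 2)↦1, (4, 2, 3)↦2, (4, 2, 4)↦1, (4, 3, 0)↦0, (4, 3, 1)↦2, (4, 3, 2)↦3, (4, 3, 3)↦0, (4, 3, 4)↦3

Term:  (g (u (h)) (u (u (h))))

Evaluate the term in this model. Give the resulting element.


  h = 4
  (u (h)) = u(4,) = 4
  h = 4
  (u (h)) = u(4,) = 4
  (u (u (h))) = u(4,) = 4
  (g (u (h)) (u (u (h)))) = g(4, 4) = 1

value = 1


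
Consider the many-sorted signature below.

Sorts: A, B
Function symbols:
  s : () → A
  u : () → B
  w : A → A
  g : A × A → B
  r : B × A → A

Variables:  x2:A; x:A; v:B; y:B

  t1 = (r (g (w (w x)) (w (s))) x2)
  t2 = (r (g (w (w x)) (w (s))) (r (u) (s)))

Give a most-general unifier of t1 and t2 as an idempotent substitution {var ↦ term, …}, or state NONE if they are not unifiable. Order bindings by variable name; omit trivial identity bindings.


{x2 ↦ (r (u) (s))}


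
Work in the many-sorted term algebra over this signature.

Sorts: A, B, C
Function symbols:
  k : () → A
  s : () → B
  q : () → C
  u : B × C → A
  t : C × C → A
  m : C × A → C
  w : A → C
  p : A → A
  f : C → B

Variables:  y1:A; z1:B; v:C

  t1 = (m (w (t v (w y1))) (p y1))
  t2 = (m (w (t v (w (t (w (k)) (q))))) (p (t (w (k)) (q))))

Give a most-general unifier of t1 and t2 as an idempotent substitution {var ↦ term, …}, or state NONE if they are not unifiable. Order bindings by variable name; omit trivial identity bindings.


{y1 ↦ (t (w (k)) (q))}


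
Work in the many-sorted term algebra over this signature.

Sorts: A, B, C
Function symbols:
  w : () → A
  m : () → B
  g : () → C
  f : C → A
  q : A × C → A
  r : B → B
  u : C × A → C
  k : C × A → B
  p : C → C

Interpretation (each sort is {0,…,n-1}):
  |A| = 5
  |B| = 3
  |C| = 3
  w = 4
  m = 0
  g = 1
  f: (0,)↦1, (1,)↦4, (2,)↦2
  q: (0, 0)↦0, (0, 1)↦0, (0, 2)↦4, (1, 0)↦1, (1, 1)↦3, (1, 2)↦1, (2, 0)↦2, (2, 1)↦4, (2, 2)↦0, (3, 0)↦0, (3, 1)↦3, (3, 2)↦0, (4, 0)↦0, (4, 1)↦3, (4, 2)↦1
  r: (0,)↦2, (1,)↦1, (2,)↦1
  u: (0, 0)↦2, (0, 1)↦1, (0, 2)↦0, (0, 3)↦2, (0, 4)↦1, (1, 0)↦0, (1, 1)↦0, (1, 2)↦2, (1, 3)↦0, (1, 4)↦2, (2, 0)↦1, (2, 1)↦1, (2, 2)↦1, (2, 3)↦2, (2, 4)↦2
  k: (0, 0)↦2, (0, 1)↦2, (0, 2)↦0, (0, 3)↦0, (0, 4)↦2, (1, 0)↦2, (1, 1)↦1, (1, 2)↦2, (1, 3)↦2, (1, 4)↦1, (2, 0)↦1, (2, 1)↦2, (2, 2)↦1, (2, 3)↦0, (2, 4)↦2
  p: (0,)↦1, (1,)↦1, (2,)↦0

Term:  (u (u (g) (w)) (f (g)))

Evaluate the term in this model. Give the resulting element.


  g = 1
  w = 4
  (u (g) (w)) = u(1, 4) = 2
  g = 1
  (f (g)) = f(1,) = 4
  (u (u (g) (w)) (f (g))) = u(2, 4) = 2

value = 2


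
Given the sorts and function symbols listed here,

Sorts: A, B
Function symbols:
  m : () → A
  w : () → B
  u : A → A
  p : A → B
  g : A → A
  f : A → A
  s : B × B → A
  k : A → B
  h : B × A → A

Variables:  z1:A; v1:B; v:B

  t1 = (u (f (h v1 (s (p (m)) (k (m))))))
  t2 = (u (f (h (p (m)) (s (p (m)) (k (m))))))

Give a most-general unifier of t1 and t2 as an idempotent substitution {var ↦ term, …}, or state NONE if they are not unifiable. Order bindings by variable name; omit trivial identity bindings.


{v1 ↦ (p (m))}


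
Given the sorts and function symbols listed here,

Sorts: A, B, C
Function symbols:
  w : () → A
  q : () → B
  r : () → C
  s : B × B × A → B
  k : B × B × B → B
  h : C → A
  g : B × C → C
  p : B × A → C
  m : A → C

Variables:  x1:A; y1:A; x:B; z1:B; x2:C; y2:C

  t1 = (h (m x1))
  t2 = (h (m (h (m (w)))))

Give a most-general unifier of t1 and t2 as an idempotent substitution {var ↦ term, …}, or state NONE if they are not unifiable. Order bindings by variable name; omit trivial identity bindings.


{x1 ↦ (h (m (w)))}


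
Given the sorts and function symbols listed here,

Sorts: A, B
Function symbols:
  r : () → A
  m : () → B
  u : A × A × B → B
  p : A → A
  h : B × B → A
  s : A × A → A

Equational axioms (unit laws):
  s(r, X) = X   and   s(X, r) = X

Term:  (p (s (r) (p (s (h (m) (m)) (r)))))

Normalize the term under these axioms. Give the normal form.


normal form = (p (p (h (m) (m))))

1. (p (s (r) (p (s (h (m) (m)) (r)))))  →  (p (p (s (h (m) (m)) (r))))
2. (p (p (s (h (m) (m)) (r))))  →  (p (p (h (m) (m))))


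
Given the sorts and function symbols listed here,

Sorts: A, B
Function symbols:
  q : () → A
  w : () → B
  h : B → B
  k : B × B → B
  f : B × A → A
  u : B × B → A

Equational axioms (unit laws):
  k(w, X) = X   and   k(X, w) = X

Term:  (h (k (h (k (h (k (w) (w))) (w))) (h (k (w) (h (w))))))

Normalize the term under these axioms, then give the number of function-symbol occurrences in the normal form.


1. (h (k (h (k (h (k (w) (w))) (w))) (h (k (w) (h (w))))))  →  (h (k (h (h (k (w) (w)))) (h (k (w) (h (w))))))
2. (h (k (h (h (k (w) (w)))) (h (k (w) (h (w))))))  →  (h (k (h (h (w))) (h (k (w) (h (w))))))
3. (h (k (h (h (w))) (h (k (w) (h (w))))))  →  (h (k (h (h (w))) (h (h (w)))))
normal form: (h (k (h (h (w))) (h (h (w)))))

size = 8


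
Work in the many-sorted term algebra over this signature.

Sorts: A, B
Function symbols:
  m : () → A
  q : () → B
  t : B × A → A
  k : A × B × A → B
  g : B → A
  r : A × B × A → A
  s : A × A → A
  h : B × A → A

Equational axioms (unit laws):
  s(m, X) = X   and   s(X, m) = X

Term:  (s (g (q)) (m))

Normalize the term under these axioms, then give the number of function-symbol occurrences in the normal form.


1. (s (g (q)) (m))  →  (g (q))
normal form: (g (q))

size = 2


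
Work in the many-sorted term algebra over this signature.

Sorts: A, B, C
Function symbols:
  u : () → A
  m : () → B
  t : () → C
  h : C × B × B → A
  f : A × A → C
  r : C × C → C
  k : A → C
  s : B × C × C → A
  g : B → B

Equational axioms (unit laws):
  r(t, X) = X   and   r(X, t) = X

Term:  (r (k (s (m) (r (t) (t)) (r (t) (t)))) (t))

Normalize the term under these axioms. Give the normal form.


1. (r (k (s (m) (r (t) (t)) (r (t) (t)))) (t))  →  (k (s (m) (r (t) (t)) (r (t) (t))))
2. (k (s (m) (r (t) (t)) (r (t) (t))))  →  (k (s (m) (t) (r (t) (t))))
3. (k (s (m) (t) (r (t) (t))))  →  (k (s (m) (t) (t)))

normal form = (k (s (m) (t) (t)))


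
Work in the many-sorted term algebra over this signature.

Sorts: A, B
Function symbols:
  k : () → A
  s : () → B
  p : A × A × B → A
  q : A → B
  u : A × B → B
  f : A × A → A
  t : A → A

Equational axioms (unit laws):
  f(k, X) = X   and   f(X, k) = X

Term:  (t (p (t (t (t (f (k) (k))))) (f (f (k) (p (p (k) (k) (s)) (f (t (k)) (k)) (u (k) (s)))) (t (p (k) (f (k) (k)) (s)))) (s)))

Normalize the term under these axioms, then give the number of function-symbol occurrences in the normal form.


size = 23

1. (t (p (t (t (t (f (k) (k))))) (f (f (k) (p (p (k) (k) (s)) (f (t (k)) (k)) (u (k) (s)))) (t (p (k) (f (k) (k)) (s)))) (s)))  →  (t (p (t (t (t (k)))) (f (f (k) (p (p (k) (k) (s)) (f (t (k)) (k)) (u (k) (s)))) (t (p (k) (f (k) (k)) (s)))) (s)))
2. (t (p (t (t (t (k)))) (f (f (k) (p (p (k) (k) (s)) (f (t (k)) (k)) (u (k) (s)))) (t (p (k) (f (k) (k)) (s)))) (s)))  →  (t (p (t (t (t (k)))) (f (p (p (k) (k) (s)) (f (t (k)) (k)) (u (k) (s))) (t (p (k) (f (k) (k)) (s)))) (s)))
3. (t (p (t (t (t (k)))) (f (p (p (k) (k) (s)) (f (t (k)) (k)) (u (k) (s))) (t (p (k) (f (k) (k)) (s)))) (s)))  →  (t (p (t (t (t (k)))) (f (p (p (k) (k) (s)) (t (k)) (u (k) (s))) (t (p (k) (f (k) (k)) (s)))) (s)))
4. (t (p (t (t (t (k)))) (f (p (p (k) (k) (s)) (t (k)) (u (k) (s))) (t (p (k) (f (k) (k)) (s)))) (s)))  →  (t (p (t (t (t (k)))) (f (p (p (k) (k) (s)) (t (k)) (u (k) (s))) (t (p (k) (k) (s)))) (s)))
normal form: (t (p (t (t (t (k)))) (f (p (p (k) (k) (s)) (t (k)) (u (k) (s))) (t (p (k) (k) (s)))) (s)))


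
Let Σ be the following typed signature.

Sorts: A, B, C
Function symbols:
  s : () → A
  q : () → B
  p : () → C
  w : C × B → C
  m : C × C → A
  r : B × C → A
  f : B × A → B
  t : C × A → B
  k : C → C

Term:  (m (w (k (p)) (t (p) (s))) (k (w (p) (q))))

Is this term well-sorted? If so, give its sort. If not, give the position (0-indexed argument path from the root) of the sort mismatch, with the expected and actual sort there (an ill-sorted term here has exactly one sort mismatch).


      (p) : C
    (k (p)) : C
      (p) : C
      (s) : A
    (t (p) (s)) : B
  (w (k (p)) (t (p) (s))) : C
      (p) : C
      (q) : B
    (w (p) (q)) : C
  (k (w (p) (q))) : C
(m (w (k (p)) (t (p) (s))) (k (w (p) (q)))) : A

well-sorted; sort = A


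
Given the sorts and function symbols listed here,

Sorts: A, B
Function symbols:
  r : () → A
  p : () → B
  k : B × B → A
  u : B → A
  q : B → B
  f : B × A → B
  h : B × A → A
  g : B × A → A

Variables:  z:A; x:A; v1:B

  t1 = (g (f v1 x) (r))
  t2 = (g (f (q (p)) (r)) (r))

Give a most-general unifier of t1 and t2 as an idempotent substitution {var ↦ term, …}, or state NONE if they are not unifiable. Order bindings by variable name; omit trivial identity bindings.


{v1 ↦ (q (p)), x ↦ (r)}


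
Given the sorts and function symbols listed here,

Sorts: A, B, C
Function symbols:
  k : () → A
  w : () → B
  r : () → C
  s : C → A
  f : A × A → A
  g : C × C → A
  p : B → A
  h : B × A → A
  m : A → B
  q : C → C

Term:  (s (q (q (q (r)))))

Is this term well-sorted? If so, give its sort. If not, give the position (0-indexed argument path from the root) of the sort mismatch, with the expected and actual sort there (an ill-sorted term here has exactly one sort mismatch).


well-sorted; sort = A

        (r) : C
      (q (r)) : C
    (q (q (r))) : C
  (q (q (q (r)))) : C
(s (q (q (q (r))))) : A


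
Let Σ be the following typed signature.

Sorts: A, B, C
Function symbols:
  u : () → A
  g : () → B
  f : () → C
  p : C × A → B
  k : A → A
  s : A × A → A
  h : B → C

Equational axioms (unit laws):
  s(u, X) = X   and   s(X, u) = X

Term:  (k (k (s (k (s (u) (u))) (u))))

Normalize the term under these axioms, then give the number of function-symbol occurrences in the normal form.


size = 4

1. (k (k (s (k (s (u) (u))) (u))))  →  (k (k (k (s (u) (u)))))
2. (k (k (k (s (u) (u)))))  →  (k (k (k (u))))
normal form: (k (k (k (u))))


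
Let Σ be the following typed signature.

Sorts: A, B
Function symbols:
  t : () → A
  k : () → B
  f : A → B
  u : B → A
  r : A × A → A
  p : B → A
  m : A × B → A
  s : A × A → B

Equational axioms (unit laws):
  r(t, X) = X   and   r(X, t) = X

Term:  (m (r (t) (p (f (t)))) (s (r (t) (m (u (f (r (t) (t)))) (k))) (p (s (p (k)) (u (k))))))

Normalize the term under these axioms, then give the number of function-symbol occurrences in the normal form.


size = 16

1. (m (r (t) (p (f (t)))) (s (r (t) (m (u (f (r (t) (t)))) (k))) (p (s (p (k)) (u (k))))))  →  (m (p (f (t))) (s (r (t) (m (u (f (r (t) (t)))) (k))) (p (s (p (k)) (u (k))))))
2. (m (p (f (t))) (s (r (t) (m (u (f (r (t) (t)))) (k))) (p (s (p (k)) (u (k))))))  →  (m (p (f (t))) (s (m (u (f (r (t) (t)))) (k)) (p (s (p (k)) (u (k))))))
3. (m (p (f (t))) (s (m (u (f (r (t) (t)))) (k)) (p (s (p (k)) (u (k))))))  →  (m (p (f (t))) (s (m (u (f (t))) (k)) (p (s (p (k)) (u (k))))))
normal form: (m (p (f (t))) (s (m (u (f (t))) (k)) (p (s (p (k)) (u (k))))))
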